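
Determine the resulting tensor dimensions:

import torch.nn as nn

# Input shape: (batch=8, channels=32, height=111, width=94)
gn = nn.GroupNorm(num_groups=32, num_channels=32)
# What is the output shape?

Input shape: (8, 32, 111, 94)
Output shape: (8, 32, 111, 94)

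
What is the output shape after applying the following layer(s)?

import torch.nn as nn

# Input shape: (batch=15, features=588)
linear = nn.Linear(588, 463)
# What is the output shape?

Input shape: (15, 588)
Output shape: (15, 463)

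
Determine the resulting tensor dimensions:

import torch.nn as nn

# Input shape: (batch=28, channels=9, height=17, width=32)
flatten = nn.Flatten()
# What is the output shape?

Input shape: (28, 9, 17, 32)
Output shape: (28, 4896)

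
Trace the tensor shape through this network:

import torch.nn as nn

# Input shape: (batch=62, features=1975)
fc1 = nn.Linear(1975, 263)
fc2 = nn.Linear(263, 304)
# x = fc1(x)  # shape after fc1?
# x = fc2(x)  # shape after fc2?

Input shape: (62, 1975)
  -> after fc1: (62, 263)
Output shape: (62, 304)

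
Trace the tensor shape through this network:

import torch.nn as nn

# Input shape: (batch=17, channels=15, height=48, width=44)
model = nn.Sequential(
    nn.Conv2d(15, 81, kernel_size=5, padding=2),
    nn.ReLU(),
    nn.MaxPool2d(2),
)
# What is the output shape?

Input shape: (17, 15, 48, 44)
  -> after Conv2d: (17, 81, 48, 44)
  -> after ReLU: (17, 81, 48, 44)
Output shape: (17, 81, 24, 22)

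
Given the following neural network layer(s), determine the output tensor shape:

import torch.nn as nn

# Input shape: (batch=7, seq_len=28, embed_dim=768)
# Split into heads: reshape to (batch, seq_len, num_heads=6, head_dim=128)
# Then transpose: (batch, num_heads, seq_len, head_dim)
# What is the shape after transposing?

Input shape: (7, 28, 768)
  -> after reshape: (7, 28, 6, 128)
Output shape: (7, 6, 28, 128)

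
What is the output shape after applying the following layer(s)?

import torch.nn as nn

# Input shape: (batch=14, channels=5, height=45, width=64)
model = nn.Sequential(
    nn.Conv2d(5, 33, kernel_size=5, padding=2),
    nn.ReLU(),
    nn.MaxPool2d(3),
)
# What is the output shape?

Input shape: (14, 5, 45, 64)
  -> after Conv2d: (14, 33, 45, 64)
  -> after ReLU: (14, 33, 45, 64)
Output shape: (14, 33, 15, 21)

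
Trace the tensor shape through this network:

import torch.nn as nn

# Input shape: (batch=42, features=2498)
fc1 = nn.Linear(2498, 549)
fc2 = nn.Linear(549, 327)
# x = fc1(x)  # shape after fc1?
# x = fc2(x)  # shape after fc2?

Input shape: (42, 2498)
  -> after fc1: (42, 549)
Output shape: (42, 327)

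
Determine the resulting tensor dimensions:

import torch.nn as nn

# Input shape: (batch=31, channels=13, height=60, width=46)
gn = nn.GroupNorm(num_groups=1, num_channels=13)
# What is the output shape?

Input shape: (31, 13, 60, 46)
Output shape: (31, 13, 60, 46)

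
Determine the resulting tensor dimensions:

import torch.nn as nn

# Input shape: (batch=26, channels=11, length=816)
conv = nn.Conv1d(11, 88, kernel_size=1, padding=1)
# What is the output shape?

Input shape: (26, 11, 816)
Output shape: (26, 88, 818)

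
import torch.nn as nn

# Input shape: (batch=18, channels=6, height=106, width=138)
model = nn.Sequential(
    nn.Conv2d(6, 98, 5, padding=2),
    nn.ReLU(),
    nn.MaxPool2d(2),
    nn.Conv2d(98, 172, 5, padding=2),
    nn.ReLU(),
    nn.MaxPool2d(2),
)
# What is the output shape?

Input shape: (18, 6, 106, 138)
  -> after first Conv2d: (18, 98, 106, 138)
  -> after first MaxPool2d: (18, 98, 53, 69)
  -> after second Conv2d: (18, 172, 53, 69)
Output shape: (18, 172, 26, 34)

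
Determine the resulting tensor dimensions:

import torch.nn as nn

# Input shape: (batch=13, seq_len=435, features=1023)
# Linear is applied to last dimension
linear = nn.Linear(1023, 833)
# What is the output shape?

Input shape: (13, 435, 1023)
Output shape: (13, 435, 833)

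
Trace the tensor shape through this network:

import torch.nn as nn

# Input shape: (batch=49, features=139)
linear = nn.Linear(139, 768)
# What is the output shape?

Input shape: (49, 139)
Output shape: (49, 768)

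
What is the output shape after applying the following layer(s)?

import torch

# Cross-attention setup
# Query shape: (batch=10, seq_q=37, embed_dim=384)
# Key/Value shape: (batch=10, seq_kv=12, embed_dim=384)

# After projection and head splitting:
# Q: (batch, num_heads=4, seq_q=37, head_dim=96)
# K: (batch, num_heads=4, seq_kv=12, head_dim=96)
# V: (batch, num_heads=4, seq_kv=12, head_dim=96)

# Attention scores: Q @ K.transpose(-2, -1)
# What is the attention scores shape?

Input shape: (10, 37, 384)
Output shape: (10, 4, 37, 12)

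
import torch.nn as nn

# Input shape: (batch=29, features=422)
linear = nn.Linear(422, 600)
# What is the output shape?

Input shape: (29, 422)
Output shape: (29, 600)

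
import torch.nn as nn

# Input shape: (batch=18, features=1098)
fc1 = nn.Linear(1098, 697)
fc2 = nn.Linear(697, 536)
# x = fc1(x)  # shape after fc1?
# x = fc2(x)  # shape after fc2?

Input shape: (18, 1098)
  -> after fc1: (18, 697)
Output shape: (18, 536)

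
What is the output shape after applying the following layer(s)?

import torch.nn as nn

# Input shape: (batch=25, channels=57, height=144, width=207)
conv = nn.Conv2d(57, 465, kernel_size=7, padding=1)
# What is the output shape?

Input shape: (25, 57, 144, 207)
Output shape: (25, 465, 140, 203)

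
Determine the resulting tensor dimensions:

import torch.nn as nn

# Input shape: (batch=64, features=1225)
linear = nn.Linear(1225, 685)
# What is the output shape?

Input shape: (64, 1225)
Output shape: (64, 685)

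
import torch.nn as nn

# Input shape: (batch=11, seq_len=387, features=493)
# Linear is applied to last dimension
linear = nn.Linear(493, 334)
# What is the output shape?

Input shape: (11, 387, 493)
Output shape: (11, 387, 334)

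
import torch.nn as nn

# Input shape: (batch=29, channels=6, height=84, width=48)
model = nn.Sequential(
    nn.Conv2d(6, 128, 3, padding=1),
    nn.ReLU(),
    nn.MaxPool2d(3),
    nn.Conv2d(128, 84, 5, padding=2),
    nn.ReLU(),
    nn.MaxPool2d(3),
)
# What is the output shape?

Input shape: (29, 6, 84, 48)
  -> after first Conv2d: (29, 128, 84, 48)
  -> after first MaxPool2d: (29, 128, 28, 16)
  -> after second Conv2d: (29, 84, 28, 16)
Output shape: (29, 84, 9, 5)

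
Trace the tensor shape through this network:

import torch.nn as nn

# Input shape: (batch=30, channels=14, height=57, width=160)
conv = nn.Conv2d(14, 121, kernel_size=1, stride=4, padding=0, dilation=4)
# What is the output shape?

Input shape: (30, 14, 57, 160)
Output shape: (30, 121, 15, 40)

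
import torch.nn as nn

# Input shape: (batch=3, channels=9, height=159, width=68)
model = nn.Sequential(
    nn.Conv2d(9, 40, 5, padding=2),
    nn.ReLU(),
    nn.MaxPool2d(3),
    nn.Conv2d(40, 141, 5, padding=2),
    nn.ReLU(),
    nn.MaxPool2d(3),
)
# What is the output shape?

Input shape: (3, 9, 159, 68)
  -> after first Conv2d: (3, 40, 159, 68)
  -> after first MaxPool2d: (3, 40, 53, 22)
  -> after second Conv2d: (3, 141, 53, 22)
Output shape: (3, 141, 17, 7)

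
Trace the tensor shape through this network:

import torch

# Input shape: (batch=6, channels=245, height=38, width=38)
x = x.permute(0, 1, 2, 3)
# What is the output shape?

Input shape: (6, 245, 38, 38)
Output shape: (6, 245, 38, 38)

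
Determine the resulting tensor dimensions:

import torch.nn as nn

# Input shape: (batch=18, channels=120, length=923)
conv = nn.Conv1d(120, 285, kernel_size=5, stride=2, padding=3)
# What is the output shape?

Input shape: (18, 120, 923)
Output shape: (18, 285, 463)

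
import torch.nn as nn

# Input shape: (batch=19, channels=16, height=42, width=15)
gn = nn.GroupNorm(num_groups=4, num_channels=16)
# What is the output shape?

Input shape: (19, 16, 42, 15)
Output shape: (19, 16, 42, 15)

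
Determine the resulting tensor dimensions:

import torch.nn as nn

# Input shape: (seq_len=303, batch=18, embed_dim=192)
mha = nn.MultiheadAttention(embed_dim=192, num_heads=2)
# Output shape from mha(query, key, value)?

Input shape: (303, 18, 192)
Output shape: (303, 18, 192)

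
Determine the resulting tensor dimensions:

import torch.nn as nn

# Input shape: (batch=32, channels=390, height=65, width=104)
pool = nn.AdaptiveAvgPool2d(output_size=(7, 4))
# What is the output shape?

Input shape: (32, 390, 65, 104)
Output shape: (32, 390, 7, 4)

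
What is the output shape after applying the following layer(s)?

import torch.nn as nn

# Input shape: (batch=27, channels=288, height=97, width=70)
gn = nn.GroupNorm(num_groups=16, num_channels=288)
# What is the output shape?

Input shape: (27, 288, 97, 70)
Output shape: (27, 288, 97, 70)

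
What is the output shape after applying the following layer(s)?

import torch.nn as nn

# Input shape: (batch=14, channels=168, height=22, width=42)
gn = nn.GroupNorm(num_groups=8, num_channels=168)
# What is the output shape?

Input shape: (14, 168, 22, 42)
Output shape: (14, 168, 22, 42)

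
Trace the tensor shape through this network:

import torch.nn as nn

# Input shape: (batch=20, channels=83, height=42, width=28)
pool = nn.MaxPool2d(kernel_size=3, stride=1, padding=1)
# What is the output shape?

Input shape: (20, 83, 42, 28)
Output shape: (20, 83, 42, 28)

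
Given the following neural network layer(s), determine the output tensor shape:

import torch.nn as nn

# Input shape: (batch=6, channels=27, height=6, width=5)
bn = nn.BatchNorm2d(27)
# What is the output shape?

Input shape: (6, 27, 6, 5)
Output shape: (6, 27, 6, 5)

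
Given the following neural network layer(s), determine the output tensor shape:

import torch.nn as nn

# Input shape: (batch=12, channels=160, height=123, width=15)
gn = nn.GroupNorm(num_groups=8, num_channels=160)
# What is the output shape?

Input shape: (12, 160, 123, 15)
Output shape: (12, 160, 123, 15)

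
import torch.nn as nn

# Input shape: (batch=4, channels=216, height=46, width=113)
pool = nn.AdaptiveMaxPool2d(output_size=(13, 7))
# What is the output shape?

Input shape: (4, 216, 46, 113)
Output shape: (4, 216, 13, 7)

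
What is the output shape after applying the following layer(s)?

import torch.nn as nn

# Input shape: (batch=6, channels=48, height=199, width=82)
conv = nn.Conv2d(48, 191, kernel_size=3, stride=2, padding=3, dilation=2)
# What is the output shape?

Input shape: (6, 48, 199, 82)
Output shape: (6, 191, 101, 42)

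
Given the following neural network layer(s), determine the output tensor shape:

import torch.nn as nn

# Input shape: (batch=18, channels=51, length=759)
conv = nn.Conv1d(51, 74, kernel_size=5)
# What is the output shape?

Input shape: (18, 51, 759)
Output shape: (18, 74, 755)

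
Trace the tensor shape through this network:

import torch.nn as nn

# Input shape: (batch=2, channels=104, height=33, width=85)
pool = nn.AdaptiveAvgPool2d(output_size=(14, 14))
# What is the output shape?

Input shape: (2, 104, 33, 85)
Output shape: (2, 104, 14, 14)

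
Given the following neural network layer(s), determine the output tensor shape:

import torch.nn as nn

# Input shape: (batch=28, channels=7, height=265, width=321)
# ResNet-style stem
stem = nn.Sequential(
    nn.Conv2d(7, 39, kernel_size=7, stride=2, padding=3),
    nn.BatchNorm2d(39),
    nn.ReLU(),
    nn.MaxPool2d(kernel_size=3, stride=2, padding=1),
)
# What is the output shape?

Input shape: (28, 7, 265, 321)
  -> after Conv2d 7x7 stride=2: (28, 39, 133, 161)
Output shape: (28, 39, 67, 81)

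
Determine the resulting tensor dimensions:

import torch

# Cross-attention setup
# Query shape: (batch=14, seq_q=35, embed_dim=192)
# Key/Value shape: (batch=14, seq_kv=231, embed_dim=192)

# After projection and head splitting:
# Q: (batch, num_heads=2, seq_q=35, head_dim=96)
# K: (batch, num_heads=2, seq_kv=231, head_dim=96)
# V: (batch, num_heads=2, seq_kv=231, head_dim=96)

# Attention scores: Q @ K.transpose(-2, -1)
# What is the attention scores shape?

Input shape: (14, 35, 192)
Output shape: (14, 2, 35, 231)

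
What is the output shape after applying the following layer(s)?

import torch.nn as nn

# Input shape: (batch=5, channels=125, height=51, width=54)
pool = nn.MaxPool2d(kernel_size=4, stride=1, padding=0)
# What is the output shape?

Input shape: (5, 125, 51, 54)
Output shape: (5, 125, 48, 51)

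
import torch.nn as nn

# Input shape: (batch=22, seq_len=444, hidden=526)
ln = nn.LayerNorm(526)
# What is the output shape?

Input shape: (22, 444, 526)
Output shape: (22, 444, 526)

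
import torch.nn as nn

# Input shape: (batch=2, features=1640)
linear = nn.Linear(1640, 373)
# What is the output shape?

Input shape: (2, 1640)
Output shape: (2, 373)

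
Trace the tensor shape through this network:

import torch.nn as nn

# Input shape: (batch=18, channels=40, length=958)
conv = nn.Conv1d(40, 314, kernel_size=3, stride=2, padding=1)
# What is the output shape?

Input shape: (18, 40, 958)
Output shape: (18, 314, 479)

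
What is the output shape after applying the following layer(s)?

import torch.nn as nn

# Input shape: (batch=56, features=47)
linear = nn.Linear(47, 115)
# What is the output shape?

Input shape: (56, 47)
Output shape: (56, 115)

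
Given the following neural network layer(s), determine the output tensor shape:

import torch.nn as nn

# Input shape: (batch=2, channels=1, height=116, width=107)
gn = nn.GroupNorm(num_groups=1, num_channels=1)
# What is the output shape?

Input shape: (2, 1, 116, 107)
Output shape: (2, 1, 116, 107)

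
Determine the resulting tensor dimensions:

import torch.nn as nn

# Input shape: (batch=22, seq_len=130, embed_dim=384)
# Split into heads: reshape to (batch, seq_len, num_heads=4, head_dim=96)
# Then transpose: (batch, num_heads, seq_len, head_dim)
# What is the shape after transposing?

Input shape: (22, 130, 384)
  -> after reshape: (22, 130, 4, 96)
Output shape: (22, 4, 130, 96)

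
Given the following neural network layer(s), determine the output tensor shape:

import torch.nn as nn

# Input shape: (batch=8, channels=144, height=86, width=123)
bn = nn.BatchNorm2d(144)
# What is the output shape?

Input shape: (8, 144, 86, 123)
Output shape: (8, 144, 86, 123)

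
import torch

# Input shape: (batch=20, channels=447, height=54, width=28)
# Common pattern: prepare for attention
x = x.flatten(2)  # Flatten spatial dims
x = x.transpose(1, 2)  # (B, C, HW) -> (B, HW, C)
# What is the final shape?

Input shape: (20, 447, 54, 28)
  -> after flatten(2): (20, 447, 1512)
Output shape: (20, 1512, 447)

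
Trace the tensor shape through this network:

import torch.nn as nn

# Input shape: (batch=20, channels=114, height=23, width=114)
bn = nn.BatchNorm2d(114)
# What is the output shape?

Input shape: (20, 114, 23, 114)
Output shape: (20, 114, 23, 114)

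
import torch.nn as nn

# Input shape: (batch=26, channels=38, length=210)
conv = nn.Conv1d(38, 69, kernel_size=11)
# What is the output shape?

Input shape: (26, 38, 210)
Output shape: (26, 69, 200)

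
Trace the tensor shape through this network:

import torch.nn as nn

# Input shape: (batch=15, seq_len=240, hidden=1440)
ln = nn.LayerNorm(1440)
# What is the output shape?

Input shape: (15, 240, 1440)
Output shape: (15, 240, 1440)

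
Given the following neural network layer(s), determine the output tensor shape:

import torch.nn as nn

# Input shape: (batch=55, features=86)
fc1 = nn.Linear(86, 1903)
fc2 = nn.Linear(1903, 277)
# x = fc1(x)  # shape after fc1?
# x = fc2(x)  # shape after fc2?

Input shape: (55, 86)
  -> after fc1: (55, 1903)
Output shape: (55, 277)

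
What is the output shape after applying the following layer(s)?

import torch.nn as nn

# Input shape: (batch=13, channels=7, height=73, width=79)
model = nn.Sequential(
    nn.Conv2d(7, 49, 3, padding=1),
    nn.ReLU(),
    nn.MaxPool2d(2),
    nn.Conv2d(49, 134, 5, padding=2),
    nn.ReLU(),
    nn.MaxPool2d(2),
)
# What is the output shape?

Input shape: (13, 7, 73, 79)
  -> after first Conv2d: (13, 49, 73, 79)
  -> after first MaxPool2d: (13, 49, 36, 39)
  -> after second Conv2d: (13, 134, 36, 39)
Output shape: (13, 134, 18, 19)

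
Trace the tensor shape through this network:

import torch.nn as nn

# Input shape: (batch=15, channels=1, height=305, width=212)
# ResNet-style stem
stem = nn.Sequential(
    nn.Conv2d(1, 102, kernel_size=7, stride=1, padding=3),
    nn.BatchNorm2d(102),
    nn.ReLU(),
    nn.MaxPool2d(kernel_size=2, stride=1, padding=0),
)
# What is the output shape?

Input shape: (15, 1, 305, 212)
  -> after Conv2d 7x7 stride=1: (15, 102, 305, 212)
Output shape: (15, 102, 304, 211)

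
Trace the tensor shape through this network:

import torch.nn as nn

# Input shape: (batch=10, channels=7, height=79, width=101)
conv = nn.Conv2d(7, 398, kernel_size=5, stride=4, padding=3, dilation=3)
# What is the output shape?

Input shape: (10, 7, 79, 101)
Output shape: (10, 398, 19, 24)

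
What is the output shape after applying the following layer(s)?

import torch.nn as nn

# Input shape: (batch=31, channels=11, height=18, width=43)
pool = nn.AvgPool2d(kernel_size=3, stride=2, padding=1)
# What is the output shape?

Input shape: (31, 11, 18, 43)
Output shape: (31, 11, 9, 22)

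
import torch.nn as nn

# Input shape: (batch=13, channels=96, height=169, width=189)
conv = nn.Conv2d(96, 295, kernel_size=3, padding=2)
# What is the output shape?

Input shape: (13, 96, 169, 189)
Output shape: (13, 295, 171, 191)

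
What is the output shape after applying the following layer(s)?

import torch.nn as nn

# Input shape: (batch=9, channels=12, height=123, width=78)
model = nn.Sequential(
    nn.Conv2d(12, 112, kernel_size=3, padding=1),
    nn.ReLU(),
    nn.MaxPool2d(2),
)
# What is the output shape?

Input shape: (9, 12, 123, 78)
  -> after Conv2d: (9, 112, 123, 78)
  -> after ReLU: (9, 112, 123, 78)
Output shape: (9, 112, 61, 39)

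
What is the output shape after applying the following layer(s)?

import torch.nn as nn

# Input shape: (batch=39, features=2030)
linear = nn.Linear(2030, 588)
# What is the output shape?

Input shape: (39, 2030)
Output shape: (39, 588)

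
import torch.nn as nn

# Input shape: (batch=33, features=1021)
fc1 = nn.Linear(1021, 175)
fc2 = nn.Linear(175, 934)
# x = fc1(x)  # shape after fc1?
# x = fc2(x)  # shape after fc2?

Input shape: (33, 1021)
  -> after fc1: (33, 175)
Output shape: (33, 934)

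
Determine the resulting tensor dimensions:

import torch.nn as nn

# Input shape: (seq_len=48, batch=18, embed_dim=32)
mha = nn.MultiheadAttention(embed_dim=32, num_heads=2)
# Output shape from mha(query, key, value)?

Input shape: (48, 18, 32)
Output shape: (48, 18, 32)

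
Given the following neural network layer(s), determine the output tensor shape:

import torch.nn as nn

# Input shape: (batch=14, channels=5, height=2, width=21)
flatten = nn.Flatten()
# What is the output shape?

Input shape: (14, 5, 2, 21)
Output shape: (14, 210)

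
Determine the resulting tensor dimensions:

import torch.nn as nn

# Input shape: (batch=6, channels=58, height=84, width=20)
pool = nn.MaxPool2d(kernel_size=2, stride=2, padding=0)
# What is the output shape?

Input shape: (6, 58, 84, 20)
Output shape: (6, 58, 42, 10)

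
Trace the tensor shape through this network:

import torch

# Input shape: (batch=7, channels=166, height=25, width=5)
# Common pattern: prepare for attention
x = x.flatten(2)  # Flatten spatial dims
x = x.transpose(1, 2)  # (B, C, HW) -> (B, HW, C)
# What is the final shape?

Input shape: (7, 166, 25, 5)
  -> after flatten(2): (7, 166, 125)
Output shape: (7, 125, 166)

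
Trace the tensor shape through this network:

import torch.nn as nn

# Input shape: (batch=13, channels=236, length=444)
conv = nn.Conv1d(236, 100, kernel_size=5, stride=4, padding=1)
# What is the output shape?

Input shape: (13, 236, 444)
Output shape: (13, 100, 111)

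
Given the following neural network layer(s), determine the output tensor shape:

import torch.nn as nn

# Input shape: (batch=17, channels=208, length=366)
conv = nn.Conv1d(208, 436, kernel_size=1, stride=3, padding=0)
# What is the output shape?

Input shape: (17, 208, 366)
Output shape: (17, 436, 122)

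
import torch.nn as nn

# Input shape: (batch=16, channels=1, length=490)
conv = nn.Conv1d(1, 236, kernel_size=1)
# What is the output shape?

Input shape: (16, 1, 490)
Output shape: (16, 236, 490)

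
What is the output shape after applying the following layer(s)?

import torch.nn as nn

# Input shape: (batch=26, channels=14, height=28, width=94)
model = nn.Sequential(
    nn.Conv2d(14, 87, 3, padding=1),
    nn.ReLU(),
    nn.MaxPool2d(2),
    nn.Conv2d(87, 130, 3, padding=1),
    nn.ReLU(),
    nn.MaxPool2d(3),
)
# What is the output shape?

Input shape: (26, 14, 28, 94)
  -> after first Conv2d: (26, 87, 28, 94)
  -> after first MaxPool2d: (26, 87, 14, 47)
  -> after second Conv2d: (26, 130, 14, 47)
Output shape: (26, 130, 4, 15)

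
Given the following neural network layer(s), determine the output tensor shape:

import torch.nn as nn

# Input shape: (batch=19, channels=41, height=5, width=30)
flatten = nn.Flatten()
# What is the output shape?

Input shape: (19, 41, 5, 30)
Output shape: (19, 6150)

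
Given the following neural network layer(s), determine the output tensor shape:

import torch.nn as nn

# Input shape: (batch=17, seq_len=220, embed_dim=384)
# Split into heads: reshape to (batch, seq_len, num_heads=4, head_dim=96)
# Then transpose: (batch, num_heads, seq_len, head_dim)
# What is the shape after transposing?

Input shape: (17, 220, 384)
  -> after reshape: (17, 220, 4, 96)
Output shape: (17, 4, 220, 96)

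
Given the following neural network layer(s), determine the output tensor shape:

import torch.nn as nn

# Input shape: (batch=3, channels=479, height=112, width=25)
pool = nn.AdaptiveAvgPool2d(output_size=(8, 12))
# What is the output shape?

Input shape: (3, 479, 112, 25)
Output shape: (3, 479, 8, 12)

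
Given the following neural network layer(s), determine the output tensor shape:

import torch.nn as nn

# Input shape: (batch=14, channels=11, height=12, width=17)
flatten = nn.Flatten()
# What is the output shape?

Input shape: (14, 11, 12, 17)
Output shape: (14, 2244)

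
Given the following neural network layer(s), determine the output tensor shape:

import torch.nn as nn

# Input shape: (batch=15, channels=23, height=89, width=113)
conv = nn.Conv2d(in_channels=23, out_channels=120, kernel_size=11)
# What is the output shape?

Input shape: (15, 23, 89, 113)
Output shape: (15, 120, 79, 103)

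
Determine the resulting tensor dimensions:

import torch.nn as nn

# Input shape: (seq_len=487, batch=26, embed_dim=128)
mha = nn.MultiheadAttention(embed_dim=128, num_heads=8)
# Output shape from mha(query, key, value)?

Input shape: (487, 26, 128)
Output shape: (487, 26, 128)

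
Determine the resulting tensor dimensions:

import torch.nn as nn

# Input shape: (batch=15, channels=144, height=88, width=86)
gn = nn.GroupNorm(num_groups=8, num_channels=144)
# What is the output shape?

Input shape: (15, 144, 88, 86)
Output shape: (15, 144, 88, 86)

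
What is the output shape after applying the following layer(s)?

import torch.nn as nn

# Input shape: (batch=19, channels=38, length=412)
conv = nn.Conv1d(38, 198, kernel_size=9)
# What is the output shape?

Input shape: (19, 38, 412)
Output shape: (19, 198, 404)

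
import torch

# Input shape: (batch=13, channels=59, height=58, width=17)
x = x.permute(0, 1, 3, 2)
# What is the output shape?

Input shape: (13, 59, 58, 17)
Output shape: (13, 59, 17, 58)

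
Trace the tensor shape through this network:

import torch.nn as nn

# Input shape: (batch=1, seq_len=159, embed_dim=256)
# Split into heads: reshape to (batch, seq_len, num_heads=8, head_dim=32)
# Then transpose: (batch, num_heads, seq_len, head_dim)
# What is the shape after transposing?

Input shape: (1, 159, 256)
  -> after reshape: (1, 159, 8, 32)
Output shape: (1, 8, 159, 32)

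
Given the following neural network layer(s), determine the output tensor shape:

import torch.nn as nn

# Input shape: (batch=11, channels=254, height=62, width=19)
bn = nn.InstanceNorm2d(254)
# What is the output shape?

Input shape: (11, 254, 62, 19)
Output shape: (11, 254, 62, 19)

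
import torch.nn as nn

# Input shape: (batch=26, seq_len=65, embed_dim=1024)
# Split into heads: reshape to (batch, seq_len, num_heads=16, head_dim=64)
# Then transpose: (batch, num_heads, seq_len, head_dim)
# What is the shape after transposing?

Input shape: (26, 65, 1024)
  -> after reshape: (26, 65, 16, 64)
Output shape: (26, 16, 65, 64)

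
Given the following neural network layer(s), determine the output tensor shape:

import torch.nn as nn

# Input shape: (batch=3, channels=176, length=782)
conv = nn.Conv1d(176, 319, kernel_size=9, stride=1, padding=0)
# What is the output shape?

Input shape: (3, 176, 782)
Output shape: (3, 319, 774)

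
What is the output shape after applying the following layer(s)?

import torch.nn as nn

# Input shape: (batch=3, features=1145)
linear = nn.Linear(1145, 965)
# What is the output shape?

Input shape: (3, 1145)
Output shape: (3, 965)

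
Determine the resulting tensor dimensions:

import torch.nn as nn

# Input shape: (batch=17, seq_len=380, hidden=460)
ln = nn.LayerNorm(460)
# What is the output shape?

Input shape: (17, 380, 460)
Output shape: (17, 380, 460)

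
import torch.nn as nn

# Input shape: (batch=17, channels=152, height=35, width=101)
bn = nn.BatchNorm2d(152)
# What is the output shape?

Input shape: (17, 152, 35, 101)
Output shape: (17, 152, 35, 101)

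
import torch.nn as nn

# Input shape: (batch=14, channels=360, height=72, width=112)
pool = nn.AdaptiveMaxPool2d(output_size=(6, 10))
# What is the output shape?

Input shape: (14, 360, 72, 112)
Output shape: (14, 360, 6, 10)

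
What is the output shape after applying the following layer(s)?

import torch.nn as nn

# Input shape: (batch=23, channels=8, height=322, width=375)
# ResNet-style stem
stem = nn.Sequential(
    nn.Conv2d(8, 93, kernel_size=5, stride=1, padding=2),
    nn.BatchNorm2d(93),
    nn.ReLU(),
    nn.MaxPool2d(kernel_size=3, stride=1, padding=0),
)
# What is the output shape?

Input shape: (23, 8, 322, 375)
  -> after Conv2d 5x5 stride=1: (23, 93, 322, 375)
Output shape: (23, 93, 320, 373)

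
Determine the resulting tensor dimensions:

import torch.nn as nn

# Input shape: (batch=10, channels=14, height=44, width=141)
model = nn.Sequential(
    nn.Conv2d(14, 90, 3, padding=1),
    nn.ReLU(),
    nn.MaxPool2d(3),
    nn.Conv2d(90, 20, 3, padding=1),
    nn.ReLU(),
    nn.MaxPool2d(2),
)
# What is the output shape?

Input shape: (10, 14, 44, 141)
  -> after first Conv2d: (10, 90, 44, 141)
  -> after first MaxPool2d: (10, 90, 14, 47)
  -> after second Conv2d: (10, 20, 14, 47)
Output shape: (10, 20, 7, 23)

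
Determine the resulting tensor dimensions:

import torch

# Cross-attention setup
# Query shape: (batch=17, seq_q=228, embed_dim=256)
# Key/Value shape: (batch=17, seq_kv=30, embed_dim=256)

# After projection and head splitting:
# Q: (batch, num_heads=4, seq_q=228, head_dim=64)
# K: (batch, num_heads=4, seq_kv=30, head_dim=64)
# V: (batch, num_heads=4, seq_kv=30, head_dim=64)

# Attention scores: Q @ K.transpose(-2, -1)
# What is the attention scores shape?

Input shape: (17, 228, 256)
Output shape: (17, 4, 228, 30)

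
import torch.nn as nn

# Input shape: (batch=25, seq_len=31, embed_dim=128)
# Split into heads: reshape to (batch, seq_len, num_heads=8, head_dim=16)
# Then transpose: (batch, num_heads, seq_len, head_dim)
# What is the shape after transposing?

Input shape: (25, 31, 128)
  -> after reshape: (25, 31, 8, 16)
Output shape: (25, 8, 31, 16)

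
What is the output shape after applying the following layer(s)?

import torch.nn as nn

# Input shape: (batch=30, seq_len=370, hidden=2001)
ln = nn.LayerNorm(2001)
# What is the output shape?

Input shape: (30, 370, 2001)
Output shape: (30, 370, 2001)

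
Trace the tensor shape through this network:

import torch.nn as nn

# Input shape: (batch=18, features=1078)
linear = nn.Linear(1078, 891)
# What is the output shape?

Input shape: (18, 1078)
Output shape: (18, 891)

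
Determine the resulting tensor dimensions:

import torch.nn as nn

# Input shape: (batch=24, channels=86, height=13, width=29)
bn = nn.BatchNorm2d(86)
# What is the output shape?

Input shape: (24, 86, 13, 29)
Output shape: (24, 86, 13, 29)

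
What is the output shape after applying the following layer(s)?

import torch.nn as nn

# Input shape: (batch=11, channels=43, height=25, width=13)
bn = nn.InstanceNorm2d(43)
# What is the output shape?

Input shape: (11, 43, 25, 13)
Output shape: (11, 43, 25, 13)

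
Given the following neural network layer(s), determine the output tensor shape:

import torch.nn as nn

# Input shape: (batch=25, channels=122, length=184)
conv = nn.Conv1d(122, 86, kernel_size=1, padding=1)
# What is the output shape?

Input shape: (25, 122, 184)
Output shape: (25, 86, 186)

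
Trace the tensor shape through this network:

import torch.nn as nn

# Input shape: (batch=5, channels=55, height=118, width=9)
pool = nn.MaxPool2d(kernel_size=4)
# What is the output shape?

Input shape: (5, 55, 118, 9)
Output shape: (5, 55, 29, 2)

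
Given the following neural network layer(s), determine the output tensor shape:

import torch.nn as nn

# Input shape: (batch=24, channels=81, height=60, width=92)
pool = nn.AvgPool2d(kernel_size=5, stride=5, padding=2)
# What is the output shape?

Input shape: (24, 81, 60, 92)
Output shape: (24, 81, 12, 19)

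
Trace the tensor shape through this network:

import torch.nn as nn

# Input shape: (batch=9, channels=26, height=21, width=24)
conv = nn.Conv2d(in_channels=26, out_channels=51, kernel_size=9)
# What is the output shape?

Input shape: (9, 26, 21, 24)
Output shape: (9, 51, 13, 16)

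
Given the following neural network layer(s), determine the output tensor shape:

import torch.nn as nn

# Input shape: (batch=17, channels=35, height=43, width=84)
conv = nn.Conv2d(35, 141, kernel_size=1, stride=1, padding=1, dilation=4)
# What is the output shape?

Input shape: (17, 35, 43, 84)
Output shape: (17, 141, 45, 86)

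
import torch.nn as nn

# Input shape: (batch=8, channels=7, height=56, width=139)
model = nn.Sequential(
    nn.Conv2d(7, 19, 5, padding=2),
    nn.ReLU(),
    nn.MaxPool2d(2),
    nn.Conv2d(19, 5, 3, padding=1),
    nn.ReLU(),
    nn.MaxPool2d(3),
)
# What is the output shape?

Input shape: (8, 7, 56, 139)
  -> after first Conv2d: (8, 19, 56, 139)
  -> after first MaxPool2d: (8, 19, 28, 69)
  -> after second Conv2d: (8, 5, 28, 69)
Output shape: (8, 5, 9, 23)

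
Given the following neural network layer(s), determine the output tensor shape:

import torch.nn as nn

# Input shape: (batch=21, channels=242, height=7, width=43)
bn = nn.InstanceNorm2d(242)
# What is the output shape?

Input shape: (21, 242, 7, 43)
Output shape: (21, 242, 7, 43)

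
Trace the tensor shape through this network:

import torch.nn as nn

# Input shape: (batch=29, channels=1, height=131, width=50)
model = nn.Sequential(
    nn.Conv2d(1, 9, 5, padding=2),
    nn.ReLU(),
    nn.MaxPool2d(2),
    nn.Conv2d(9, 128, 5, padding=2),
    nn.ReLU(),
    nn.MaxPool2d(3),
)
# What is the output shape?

Input shape: (29, 1, 131, 50)
  -> after first Conv2d: (29, 9, 131, 50)
  -> after first MaxPool2d: (29, 9, 65, 25)
  -> after second Conv2d: (29, 128, 65, 25)
Output shape: (29, 128, 21, 8)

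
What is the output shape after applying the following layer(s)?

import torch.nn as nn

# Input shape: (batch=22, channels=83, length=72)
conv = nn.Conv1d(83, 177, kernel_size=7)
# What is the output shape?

Input shape: (22, 83, 72)
Output shape: (22, 177, 66)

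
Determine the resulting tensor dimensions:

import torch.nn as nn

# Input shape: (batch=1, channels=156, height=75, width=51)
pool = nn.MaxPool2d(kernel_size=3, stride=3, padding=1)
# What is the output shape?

Input shape: (1, 156, 75, 51)
Output shape: (1, 156, 25, 17)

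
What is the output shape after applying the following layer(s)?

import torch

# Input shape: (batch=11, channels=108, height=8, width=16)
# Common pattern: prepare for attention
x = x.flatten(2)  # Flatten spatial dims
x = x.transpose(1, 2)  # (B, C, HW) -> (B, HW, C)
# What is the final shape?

Input shape: (11, 108, 8, 16)
  -> after flatten(2): (11, 108, 128)
Output shape: (11, 128, 108)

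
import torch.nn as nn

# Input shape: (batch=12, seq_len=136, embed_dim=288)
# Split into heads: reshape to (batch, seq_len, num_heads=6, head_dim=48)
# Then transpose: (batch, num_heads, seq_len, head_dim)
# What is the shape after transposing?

Input shape: (12, 136, 288)
  -> after reshape: (12, 136, 6, 48)
Output shape: (12, 6, 136, 48)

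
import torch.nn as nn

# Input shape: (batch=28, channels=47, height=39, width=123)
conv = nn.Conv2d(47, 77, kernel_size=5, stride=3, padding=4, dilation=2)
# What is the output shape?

Input shape: (28, 47, 39, 123)
Output shape: (28, 77, 13, 41)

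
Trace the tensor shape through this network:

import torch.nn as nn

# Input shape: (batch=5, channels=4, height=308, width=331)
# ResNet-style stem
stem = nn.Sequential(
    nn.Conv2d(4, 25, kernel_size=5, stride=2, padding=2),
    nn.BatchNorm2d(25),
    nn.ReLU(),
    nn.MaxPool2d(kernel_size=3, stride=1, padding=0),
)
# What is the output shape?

Input shape: (5, 4, 308, 331)
  -> after Conv2d 5x5 stride=2: (5, 25, 154, 166)
Output shape: (5, 25, 152, 164)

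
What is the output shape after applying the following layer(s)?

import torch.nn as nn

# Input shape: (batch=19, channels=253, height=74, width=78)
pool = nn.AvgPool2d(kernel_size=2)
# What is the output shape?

Input shape: (19, 253, 74, 78)
Output shape: (19, 253, 37, 39)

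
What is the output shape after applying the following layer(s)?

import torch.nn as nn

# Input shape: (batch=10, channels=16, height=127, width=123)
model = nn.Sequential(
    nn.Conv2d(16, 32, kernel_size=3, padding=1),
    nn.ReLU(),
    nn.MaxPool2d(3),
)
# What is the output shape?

Input shape: (10, 16, 127, 123)
  -> after Conv2d: (10, 32, 127, 123)
  -> after ReLU: (10, 32, 127, 123)
Output shape: (10, 32, 42, 41)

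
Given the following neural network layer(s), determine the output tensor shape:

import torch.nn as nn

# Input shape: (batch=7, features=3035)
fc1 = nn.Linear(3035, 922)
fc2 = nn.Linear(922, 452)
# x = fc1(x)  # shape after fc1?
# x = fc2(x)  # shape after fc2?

Input shape: (7, 3035)
  -> after fc1: (7, 922)
Output shape: (7, 452)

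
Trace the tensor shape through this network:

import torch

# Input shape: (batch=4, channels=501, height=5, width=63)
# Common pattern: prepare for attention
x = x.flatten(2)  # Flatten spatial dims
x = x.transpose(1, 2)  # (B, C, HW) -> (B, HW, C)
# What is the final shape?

Input shape: (4, 501, 5, 63)
  -> after flatten(2): (4, 501, 315)
Output shape: (4, 315, 501)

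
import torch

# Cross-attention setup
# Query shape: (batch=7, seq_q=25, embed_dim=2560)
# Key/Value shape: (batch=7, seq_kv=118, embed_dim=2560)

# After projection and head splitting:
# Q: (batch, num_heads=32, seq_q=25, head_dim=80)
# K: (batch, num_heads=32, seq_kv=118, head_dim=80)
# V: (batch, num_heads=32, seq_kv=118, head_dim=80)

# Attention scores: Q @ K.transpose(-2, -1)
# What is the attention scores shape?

Input shape: (7, 25, 2560)
Output shape: (7, 32, 25, 118)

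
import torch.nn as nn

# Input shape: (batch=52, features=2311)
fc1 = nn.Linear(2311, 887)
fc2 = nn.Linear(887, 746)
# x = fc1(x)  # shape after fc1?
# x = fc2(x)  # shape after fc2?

Input shape: (52, 2311)
  -> after fc1: (52, 887)
Output shape: (52, 746)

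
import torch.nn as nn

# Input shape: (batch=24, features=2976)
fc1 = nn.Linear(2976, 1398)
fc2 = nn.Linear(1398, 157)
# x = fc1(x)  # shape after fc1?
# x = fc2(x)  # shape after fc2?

Input shape: (24, 2976)
  -> after fc1: (24, 1398)
Output shape: (24, 157)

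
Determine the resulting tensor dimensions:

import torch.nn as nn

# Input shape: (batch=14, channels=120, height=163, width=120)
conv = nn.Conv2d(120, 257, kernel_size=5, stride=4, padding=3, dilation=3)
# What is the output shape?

Input shape: (14, 120, 163, 120)
Output shape: (14, 257, 40, 29)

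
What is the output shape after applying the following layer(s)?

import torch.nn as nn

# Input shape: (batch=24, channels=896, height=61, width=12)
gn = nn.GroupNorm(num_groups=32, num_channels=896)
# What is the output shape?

Input shape: (24, 896, 61, 12)
Output shape: (24, 896, 61, 12)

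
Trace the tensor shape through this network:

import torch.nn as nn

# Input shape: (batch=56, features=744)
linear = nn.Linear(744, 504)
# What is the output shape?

Input shape: (56, 744)
Output shape: (56, 504)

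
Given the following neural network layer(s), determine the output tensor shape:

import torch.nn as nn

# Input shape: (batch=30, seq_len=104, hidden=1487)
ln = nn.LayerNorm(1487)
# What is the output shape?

Input shape: (30, 104, 1487)
Output shape: (30, 104, 1487)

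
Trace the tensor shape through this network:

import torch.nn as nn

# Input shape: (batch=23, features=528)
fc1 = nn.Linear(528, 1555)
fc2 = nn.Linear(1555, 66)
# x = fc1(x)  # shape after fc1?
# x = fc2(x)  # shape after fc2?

Input shape: (23, 528)
  -> after fc1: (23, 1555)
Output shape: (23, 66)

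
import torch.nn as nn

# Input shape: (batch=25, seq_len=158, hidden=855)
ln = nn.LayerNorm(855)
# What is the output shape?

Input shape: (25, 158, 855)
Output shape: (25, 158, 855)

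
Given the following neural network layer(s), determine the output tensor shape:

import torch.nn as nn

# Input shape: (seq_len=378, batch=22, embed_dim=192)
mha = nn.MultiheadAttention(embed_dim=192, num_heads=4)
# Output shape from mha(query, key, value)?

Input shape: (378, 22, 192)
Output shape: (378, 22, 192)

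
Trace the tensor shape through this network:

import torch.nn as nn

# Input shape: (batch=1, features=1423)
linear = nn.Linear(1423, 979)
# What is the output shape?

Input shape: (1, 1423)
Output shape: (1, 979)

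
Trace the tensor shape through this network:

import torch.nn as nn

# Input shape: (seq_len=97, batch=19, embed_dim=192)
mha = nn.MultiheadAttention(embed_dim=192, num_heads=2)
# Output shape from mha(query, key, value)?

Input shape: (97, 19, 192)
Output shape: (97, 19, 192)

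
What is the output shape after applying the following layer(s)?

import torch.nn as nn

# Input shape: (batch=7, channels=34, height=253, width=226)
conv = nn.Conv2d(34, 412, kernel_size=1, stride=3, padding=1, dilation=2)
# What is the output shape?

Input shape: (7, 34, 253, 226)
Output shape: (7, 412, 85, 76)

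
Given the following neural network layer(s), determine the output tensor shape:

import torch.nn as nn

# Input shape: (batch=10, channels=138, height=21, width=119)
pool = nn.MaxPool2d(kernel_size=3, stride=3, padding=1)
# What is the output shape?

Input shape: (10, 138, 21, 119)
Output shape: (10, 138, 7, 40)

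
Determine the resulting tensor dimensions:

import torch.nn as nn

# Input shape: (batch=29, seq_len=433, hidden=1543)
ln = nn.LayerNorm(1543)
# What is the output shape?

Input shape: (29, 433, 1543)
Output shape: (29, 433, 1543)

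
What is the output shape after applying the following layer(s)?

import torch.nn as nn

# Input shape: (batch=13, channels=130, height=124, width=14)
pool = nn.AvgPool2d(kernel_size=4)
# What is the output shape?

Input shape: (13, 130, 124, 14)
Output shape: (13, 130, 31, 3)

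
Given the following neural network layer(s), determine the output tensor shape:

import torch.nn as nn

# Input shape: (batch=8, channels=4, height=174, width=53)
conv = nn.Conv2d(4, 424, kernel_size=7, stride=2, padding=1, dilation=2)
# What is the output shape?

Input shape: (8, 4, 174, 53)
Output shape: (8, 424, 82, 22)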